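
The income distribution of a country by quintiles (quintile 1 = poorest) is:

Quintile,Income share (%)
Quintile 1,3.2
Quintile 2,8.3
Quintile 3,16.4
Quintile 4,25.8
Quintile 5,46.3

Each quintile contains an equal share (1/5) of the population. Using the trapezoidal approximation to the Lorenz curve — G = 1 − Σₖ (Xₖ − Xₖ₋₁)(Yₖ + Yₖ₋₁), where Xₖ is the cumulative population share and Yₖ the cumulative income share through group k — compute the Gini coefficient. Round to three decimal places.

Cumulative income shares Yₖ: 0.0320, 0.1150, 0.2790, 0.5370, 1.0000
Σ (Xₖ−Xₖ₋₁)(Yₖ+Yₖ₋₁) = (1/5)(0.0320+0.0000) + (1/5)(0.1150+0.0320) + (1/5)(0.2790+0.1150) + (1/5)(0.5370+0.2790) + (1/5)(1.0000+0.5370)
  = 0.0064 + 0.0294 + 0.0788 + 0.1632 + 0.3074 = 0.5852
G = 1 − 0.5852 = 0.4148

0.415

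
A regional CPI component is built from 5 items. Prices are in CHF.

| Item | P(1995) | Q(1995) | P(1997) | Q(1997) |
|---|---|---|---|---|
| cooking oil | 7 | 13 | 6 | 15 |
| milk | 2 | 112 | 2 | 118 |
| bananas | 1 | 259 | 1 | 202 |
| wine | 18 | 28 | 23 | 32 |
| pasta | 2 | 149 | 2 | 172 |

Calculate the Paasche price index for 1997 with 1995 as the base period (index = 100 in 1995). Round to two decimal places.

Paasche price index uses current-period quantities as weights.
ΣP(1997)·Q(1997) = 6×15 + 2×118 + 1×202 + 23×32 + 2×172 = 90 + 236 + 202 + 736 + 344 = 1608
ΣP(1995)·Q(1997) = 7×15 + 2×118 + 1×202 + 18×32 + 2×172 = 105 + 236 + 202 + 576 + 344 = 1463
Index = 1608 / 1463 × 100 = 109.9111

109.91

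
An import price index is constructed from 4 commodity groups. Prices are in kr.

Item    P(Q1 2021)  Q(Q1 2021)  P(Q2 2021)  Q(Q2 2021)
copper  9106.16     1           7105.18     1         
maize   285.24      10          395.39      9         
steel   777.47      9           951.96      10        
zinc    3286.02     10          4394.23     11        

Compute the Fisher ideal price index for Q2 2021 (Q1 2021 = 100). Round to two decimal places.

Laspeyres component (base-period weights):
ΣP(Q2 2021)Q(Q1 2021) = 7105.18×1 + 395.39×10 + 951.96×9 + 4394.23×10 = 7105.18 + 3953.9 + 8567.64 + 43942.3 = 63569.02
ΣP(Q1 2021)Q(Q1 2021) = 9106.16×1 + 285.24×10 + 777.47×9 + 3286.02×10 = 9106.16 + 2852.4 + 6997.23 + 32860.2 = 51815.99
L = 63569.02 / 51815.99 × 100 = 122.6822
Paasche component (current-period weights):
ΣP(Q2 2021)Q(Q2 2021) = 7105.18×1 + 395.39×9 + 951.96×10 + 4394.23×11 = 7105.18 + 3558.51 + 9519.6 + 48336.53 = 68519.82
ΣP(Q1 2021)Q(Q2 2021) = 9106.16×1 + 285.24×9 + 777.47×10 + 3286.02×11 = 9106.16 + 2567.16 + 7774.7 + 36146.22 = 55594.24
P = 68519.82 / 55594.24 × 100 = 123.2499
Fisher = √(L × P) = √(122.6822 × 123.2499) = 122.9657

122.97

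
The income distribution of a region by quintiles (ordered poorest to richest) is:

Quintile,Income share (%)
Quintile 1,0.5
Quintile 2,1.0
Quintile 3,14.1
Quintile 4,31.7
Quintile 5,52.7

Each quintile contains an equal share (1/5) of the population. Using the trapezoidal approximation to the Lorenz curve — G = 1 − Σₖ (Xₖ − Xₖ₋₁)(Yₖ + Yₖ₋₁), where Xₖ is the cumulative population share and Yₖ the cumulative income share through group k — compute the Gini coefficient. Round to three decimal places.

0.540

Cumulative income shares Yₖ: 0.0050, 0.0150, 0.1560, 0.4730, 1.0000
Σ (Xₖ−Xₖ₋₁)(Yₖ+Yₖ₋₁) = (1/5)(0.0050+0.0000) + (1/5)(0.0150+0.0050) + (1/5)(0.1560+0.0150) + (1/5)(0.4730+0.1560) + (1/5)(1.0000+0.4730)
  = 0.0010 + 0.0040 + 0.0342 + 0.1258 + 0.2946 = 0.4596
G = 1 − 0.4596 = 0.5404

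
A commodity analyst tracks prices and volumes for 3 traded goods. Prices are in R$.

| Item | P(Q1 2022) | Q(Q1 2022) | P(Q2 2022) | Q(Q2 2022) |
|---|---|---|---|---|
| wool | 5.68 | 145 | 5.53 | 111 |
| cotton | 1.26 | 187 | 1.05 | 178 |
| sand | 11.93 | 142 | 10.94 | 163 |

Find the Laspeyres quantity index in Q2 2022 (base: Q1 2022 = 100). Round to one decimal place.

Laspeyres quantity index uses base-period prices as weights.
ΣP(Q1 2022)·Q(Q2 2022) = 5.68×111 + 1.26×178 + 11.93×163 = 630.48 + 224.28 + 1944.59 = 2799.35
ΣP(Q1 2022)·Q(Q1 2022) = 5.68×145 + 1.26×187 + 11.93×142 = 823.6 + 235.62 + 1694.06 = 2753.28
Index = 2799.35 / 2753.28 × 100 = 101.6733

101.7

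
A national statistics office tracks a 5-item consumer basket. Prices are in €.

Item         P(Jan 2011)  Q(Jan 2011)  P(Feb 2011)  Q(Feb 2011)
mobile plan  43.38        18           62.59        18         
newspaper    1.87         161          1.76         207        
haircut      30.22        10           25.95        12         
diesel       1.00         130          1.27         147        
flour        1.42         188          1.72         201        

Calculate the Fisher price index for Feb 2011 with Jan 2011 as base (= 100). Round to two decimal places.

Laspeyres component (base-period weights):
ΣP(Feb 2011)Q(Jan 2011) = 62.59×18 + 1.76×161 + 25.95×10 + 1.27×130 + 1.72×188 = 1126.62 + 283.36 + 259.5 + 165.1 + 323.36 = 2157.94
ΣP(Jan 2011)Q(Jan 2011) = 43.38×18 + 1.87×161 + 30.22×10 + 1.00×130 + 1.42×188 = 780.84 + 301.07 + 302.2 + 130 + 266.96 = 1781.07
L = 2157.94 / 1781.07 × 100 = 121.1598
Paasche component (current-period weights):
ΣP(Feb 2011)Q(Feb 2011) = 62.59×18 + 1.76×207 + 25.95×12 + 1.27×147 + 1.72×201 = 1126.62 + 364.32 + 311.4 + 186.69 + 345.72 = 2334.75
ΣP(Jan 2011)Q(Feb 2011) = 43.38×18 + 1.87×207 + 30.22×12 + 1.00×147 + 1.42×201 = 780.84 + 387.09 + 362.64 + 147 + 285.42 = 1962.99
P = 2334.75 / 1962.99 × 100 = 118.9385
Fisher = √(L × P) = √(121.1598 × 118.9385) = 120.0440

120.04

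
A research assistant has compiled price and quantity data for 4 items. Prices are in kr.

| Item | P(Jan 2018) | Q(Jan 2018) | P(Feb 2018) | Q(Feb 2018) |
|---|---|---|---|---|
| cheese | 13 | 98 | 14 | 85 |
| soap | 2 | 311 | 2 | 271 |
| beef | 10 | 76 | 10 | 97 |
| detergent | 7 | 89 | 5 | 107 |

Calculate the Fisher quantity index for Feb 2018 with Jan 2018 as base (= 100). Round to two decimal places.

101.92

Laspeyres component (base-period weights):
ΣP(Jan 2018)Q(Feb 2018) = 13×85 + 2×271 + 10×97 + 7×107 = 1105 + 542 + 970 + 749 = 3366
ΣP(Jan 2018)Q(Jan 2018) = 13×98 + 2×311 + 10×76 + 7×89 = 1274 + 622 + 760 + 623 = 3279
L = 3366 / 3279 × 100 = 102.6532
Paasche component (current-period weights):
ΣP(Feb 2018)Q(Feb 2018) = 14×85 + 2×271 + 10×97 + 5×107 = 1190 + 542 + 970 + 535 = 3237
ΣP(Feb 2018)Q(Jan 2018) = 14×98 + 2×311 + 10×76 + 5×89 = 1372 + 622 + 760 + 445 = 3199
P = 3237 / 3199 × 100 = 101.1879
Fisher = √(L × P) = √(102.6532 × 101.1879) = 101.9179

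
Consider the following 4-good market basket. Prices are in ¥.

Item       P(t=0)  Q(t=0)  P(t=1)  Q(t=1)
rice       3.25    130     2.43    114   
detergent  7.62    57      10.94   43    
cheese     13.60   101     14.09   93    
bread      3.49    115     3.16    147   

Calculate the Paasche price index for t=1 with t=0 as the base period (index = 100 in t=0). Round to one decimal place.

Paasche price index uses current-period quantities as weights.
ΣP(t=1)·Q(t=1) = 2.43×114 + 10.94×43 + 14.09×93 + 3.16×147 = 277.02 + 470.42 + 1310.37 + 464.52 = 2522.33
ΣP(t=0)·Q(t=1) = 3.25×114 + 7.62×43 + 13.60×93 + 3.49×147 = 370.5 + 327.66 + 1264.8 + 513.03 = 2475.99
Index = 2522.33 / 2475.99 × 100 = 101.8716

101.9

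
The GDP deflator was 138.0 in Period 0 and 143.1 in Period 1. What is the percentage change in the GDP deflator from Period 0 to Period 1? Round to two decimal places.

Change = (143.1 − 138.0) / 138.0 × 100
       = 5.1 / 138.0 × 100 = 3.6957%

3.70%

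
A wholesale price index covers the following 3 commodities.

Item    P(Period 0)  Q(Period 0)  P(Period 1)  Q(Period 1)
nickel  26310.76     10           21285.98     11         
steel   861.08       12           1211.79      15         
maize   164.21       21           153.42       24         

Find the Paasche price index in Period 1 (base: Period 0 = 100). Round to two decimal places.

83.59

Paasche price index uses current-period quantities as weights.
ΣP(Period 1)·Q(Period 1) = 21285.98×11 + 1211.79×15 + 153.42×24 = 234145.78 + 18176.85 + 3682.08 = 256004.71
ΣP(Period 0)·Q(Period 1) = 26310.76×11 + 861.08×15 + 164.21×24 = 289418.36 + 12916.2 + 3941.04 = 306275.6
Index = 256004.71 / 306275.6 × 100 = 83.5864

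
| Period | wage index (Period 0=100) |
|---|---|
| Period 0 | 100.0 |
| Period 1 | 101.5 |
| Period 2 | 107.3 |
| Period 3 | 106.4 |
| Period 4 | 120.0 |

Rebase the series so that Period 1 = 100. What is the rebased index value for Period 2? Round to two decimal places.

105.71

Rebased(Period 2) = 107.3 / 101.5 × 100 = 105.7143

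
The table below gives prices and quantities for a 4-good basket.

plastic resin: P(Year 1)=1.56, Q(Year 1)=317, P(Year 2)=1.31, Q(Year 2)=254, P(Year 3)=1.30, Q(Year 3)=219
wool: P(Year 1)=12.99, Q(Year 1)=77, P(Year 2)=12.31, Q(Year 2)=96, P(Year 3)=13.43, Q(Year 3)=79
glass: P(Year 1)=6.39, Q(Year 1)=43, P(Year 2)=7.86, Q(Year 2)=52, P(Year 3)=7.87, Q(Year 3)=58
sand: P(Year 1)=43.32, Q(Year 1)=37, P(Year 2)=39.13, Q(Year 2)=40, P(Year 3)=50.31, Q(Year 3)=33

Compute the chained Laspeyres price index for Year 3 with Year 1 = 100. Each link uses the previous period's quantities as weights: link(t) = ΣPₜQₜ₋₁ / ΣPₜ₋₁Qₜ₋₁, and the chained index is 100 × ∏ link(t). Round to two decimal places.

108.17

Link Year 1→Year 2:
ΣP(Year 2)Q(Year 1) = 1.31×317 + 12.31×77 + 7.86×43 + 39.13×37 = 415.27 + 947.87 + 337.98 + 1447.81 = 3148.93
ΣP(Year 1)Q(Year 1) = 1.56×317 + 12.99×77 + 6.39×43 + 43.32×37 = 494.52 + 1000.23 + 274.77 + 1602.84 = 3372.36
link = 3148.93/3372.36 = 0.933747
Link Year 2→Year 3:
ΣP(Year 3)Q(Year 2) = 1.30×254 + 13.43×96 + 7.87×52 + 50.31×40 = 330.2 + 1289.28 + 409.24 + 2012.4 = 4041.12
ΣP(Year 2)Q(Year 2) = 1.31×254 + 12.31×96 + 7.86×52 + 39.13×40 = 332.74 + 1181.76 + 408.72 + 1565.2 = 3488.42
link = 4041.12/3488.42 = 1.158438
Chained index = 100 × 0.933747 × 1.158438 = 108.1688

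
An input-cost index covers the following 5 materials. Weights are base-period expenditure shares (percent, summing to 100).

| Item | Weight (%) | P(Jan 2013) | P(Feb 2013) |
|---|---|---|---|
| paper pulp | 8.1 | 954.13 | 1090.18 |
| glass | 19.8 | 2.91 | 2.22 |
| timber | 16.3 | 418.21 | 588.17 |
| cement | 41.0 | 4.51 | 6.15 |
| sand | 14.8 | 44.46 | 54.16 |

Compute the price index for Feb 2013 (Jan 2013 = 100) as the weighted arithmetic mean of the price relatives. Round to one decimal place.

paper pulp: 8.1 × (1090.18/954.13) = 8.1 × 1.142591 = 9.2550
glass: 19.8 × (2.22/2.91) = 19.8 × 0.762887 = 15.1052
timber: 16.3 × (588.17/418.21) = 16.3 × 1.406399 = 22.9243
cement: 41.0 × (6.15/4.51) = 41.0 × 1.363636 = 55.9091
sand: 14.8 × (54.16/44.46) = 14.8 × 1.218174 = 18.0290
Index = Σ wᵢ·(p₁ᵢ/p₀ᵢ) = 9.2550 + 15.1052 + 22.9243 + 55.9091 + 18.0290 = 121.2225

121.2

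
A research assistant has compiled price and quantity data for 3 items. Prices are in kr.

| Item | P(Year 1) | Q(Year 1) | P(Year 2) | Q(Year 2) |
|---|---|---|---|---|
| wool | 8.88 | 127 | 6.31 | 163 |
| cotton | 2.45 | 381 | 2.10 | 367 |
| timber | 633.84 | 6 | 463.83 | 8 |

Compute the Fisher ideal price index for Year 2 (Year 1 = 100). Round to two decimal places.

74.52

Laspeyres component (base-period weights):
ΣP(Year 2)Q(Year 1) = 6.31×127 + 2.10×381 + 463.83×6 = 801.37 + 800.1 + 2782.98 = 4384.45
ΣP(Year 1)Q(Year 1) = 8.88×127 + 2.45×381 + 633.84×6 = 1127.76 + 933.45 + 3803.04 = 5864.25
L = 4384.45 / 5864.25 × 100 = 74.7657
Paasche component (current-period weights):
ΣP(Year 2)Q(Year 2) = 6.31×163 + 2.10×367 + 463.83×8 = 1028.53 + 770.7 + 3710.64 = 5509.87
ΣP(Year 1)Q(Year 2) = 8.88×163 + 2.45×367 + 633.84×8 = 1447.44 + 899.15 + 5070.72 = 7417.31
P = 5509.87 / 7417.31 × 100 = 74.2839
Fisher = √(L × P) = √(74.7657 × 74.2839) = 74.5245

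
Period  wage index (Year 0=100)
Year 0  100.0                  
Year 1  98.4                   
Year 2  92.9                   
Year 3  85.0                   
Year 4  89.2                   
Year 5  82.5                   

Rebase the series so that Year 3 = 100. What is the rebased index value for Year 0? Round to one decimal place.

117.6

Rebased(Year 0) = 100.0 / 85.0 × 100 = 117.6471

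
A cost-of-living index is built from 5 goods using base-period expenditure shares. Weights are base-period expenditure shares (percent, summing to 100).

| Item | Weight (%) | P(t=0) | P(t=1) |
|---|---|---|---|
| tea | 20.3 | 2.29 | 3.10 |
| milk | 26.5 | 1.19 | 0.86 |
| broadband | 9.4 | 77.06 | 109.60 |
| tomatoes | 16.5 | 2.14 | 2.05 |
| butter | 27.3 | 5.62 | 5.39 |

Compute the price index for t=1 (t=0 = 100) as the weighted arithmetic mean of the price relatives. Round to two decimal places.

tea: 20.3 × (3.10/2.29) = 20.3 × 1.353712 = 27.4803
milk: 26.5 × (0.86/1.19) = 26.5 × 0.722689 = 19.1513
broadband: 9.4 × (109.60/77.06) = 9.4 × 1.422268 = 13.3693
tomatoes: 16.5 × (2.05/2.14) = 16.5 × 0.957944 = 15.8061
butter: 27.3 × (5.39/5.62) = 27.3 × 0.959075 = 26.1827
Index = Σ wᵢ·(p₁ᵢ/p₀ᵢ) = 27.4803 + 19.1513 + 13.3693 + 15.8061 + 26.1827 = 101.9897

101.99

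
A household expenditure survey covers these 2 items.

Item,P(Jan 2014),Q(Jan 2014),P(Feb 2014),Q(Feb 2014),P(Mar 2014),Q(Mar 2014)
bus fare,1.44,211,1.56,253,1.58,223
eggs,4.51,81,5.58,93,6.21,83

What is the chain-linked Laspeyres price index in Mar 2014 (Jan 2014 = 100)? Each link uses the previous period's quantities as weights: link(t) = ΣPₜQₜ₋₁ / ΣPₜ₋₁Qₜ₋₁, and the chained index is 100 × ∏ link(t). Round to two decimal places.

124.87

Link Jan 2014→Feb 2014:
ΣP(Feb 2014)Q(Jan 2014) = 1.56×211 + 5.58×81 = 329.16 + 451.98 = 781.14
ΣP(Jan 2014)Q(Jan 2014) = 1.44×211 + 4.51×81 = 303.84 + 365.31 = 669.15
link = 781.14/669.15 = 1.167362
Link Feb 2014→Mar 2014:
ΣP(Mar 2014)Q(Feb 2014) = 1.58×253 + 6.21×93 = 399.74 + 577.53 = 977.27
ΣP(Feb 2014)Q(Feb 2014) = 1.56×253 + 5.58×93 = 394.68 + 518.94 = 913.62
link = 977.27/913.62 = 1.069668
Chained index = 100 × 1.167362 × 1.069668 = 124.8689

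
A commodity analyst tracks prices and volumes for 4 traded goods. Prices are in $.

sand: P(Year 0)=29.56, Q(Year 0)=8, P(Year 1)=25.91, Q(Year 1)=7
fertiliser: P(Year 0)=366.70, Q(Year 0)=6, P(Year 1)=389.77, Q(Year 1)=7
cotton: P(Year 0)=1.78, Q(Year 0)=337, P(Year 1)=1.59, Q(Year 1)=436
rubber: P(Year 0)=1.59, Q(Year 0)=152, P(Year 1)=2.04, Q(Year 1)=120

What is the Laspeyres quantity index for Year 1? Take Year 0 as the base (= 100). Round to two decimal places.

114.11

Laspeyres quantity index uses base-period prices as weights.
ΣP(Year 0)·Q(Year 1) = 29.56×7 + 366.70×7 + 1.78×436 + 1.59×120 = 206.92 + 2566.9 + 776.08 + 190.8 = 3740.7
ΣP(Year 0)·Q(Year 0) = 29.56×8 + 366.70×6 + 1.78×337 + 1.59×152 = 236.48 + 2200.2 + 599.86 + 241.68 = 3278.22
Index = 3740.7 / 3278.22 × 100 = 114.1077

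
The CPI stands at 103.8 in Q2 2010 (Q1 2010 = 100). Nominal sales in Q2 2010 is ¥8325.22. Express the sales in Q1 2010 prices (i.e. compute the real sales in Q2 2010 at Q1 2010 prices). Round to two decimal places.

Real = Nominal ÷ (Index/100) = 8325.22 ÷ (103.8/100)
     = 8325.22 ÷ 1.038 = 8020.4432

8020.44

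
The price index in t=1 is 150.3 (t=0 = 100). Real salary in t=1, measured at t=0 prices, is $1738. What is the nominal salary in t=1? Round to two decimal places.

Nominal = Real × (Index/100) = 1738 × (150.3/100)
        = 1738 × 1.503 = 2612.2140

2612.21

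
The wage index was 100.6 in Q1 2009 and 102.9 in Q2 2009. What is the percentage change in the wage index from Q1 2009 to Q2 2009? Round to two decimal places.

2.29%

Change = (102.9 − 100.6) / 100.6 × 100
       = 2.3 / 100.6 × 100 = 2.2863%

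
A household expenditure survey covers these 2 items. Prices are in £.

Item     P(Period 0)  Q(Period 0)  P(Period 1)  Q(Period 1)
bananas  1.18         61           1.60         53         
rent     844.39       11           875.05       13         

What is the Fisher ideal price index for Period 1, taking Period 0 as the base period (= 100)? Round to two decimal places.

Laspeyres component (base-period weights):
ΣP(Period 1)Q(Period 0) = 1.60×61 + 875.05×11 = 97.6 + 9625.55 = 9723.15
ΣP(Period 0)Q(Period 0) = 1.18×61 + 844.39×11 = 71.98 + 9288.29 = 9360.27
L = 9723.15 / 9360.27 × 100 = 103.8768
Paasche component (current-period weights):
ΣP(Period 1)Q(Period 1) = 1.60×53 + 875.05×13 = 84.8 + 11375.65 = 11460.45
ΣP(Period 0)Q(Period 1) = 1.18×53 + 844.39×13 = 62.54 + 10977.07 = 11039.61
P = 11460.45 / 11039.61 × 100 = 103.8121
Fisher = √(L × P) = √(103.8768 × 103.8121) = 103.8444

103.84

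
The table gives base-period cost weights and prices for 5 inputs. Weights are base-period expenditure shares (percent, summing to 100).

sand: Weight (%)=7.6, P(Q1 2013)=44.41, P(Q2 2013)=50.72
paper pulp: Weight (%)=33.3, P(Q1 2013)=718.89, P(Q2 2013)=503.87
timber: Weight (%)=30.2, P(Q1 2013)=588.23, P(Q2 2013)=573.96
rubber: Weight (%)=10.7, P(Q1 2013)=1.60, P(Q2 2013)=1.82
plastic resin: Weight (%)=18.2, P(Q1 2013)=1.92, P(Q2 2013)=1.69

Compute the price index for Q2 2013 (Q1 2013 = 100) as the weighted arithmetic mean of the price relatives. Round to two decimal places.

89.68

sand: 7.6 × (50.72/44.41) = 7.6 × 1.142085 = 8.6798
paper pulp: 33.3 × (503.87/718.89) = 33.3 × 0.700900 = 23.3400
timber: 30.2 × (573.96/588.23) = 30.2 × 0.975741 = 29.4674
rubber: 10.7 × (1.82/1.60) = 10.7 × 1.137500 = 12.1712
plastic resin: 18.2 × (1.69/1.92) = 18.2 × 0.880208 = 16.0198
Index = Σ wᵢ·(p₁ᵢ/p₀ᵢ) = 8.6798 + 23.3400 + 29.4674 + 12.1712 + 16.0198 = 89.6782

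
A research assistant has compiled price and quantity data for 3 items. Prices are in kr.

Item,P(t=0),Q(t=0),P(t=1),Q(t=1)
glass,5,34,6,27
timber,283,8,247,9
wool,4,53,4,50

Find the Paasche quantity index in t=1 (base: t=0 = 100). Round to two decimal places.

108.07

Paasche quantity index uses current-period prices as weights.
ΣP(t=1)·Q(t=1) = 6×27 + 247×9 + 4×50 = 162 + 2223 + 200 = 2585
ΣP(t=1)·Q(t=0) = 6×34 + 247×8 + 4×53 = 204 + 1976 + 212 = 2392
Index = 2585 / 2392 × 100 = 108.0686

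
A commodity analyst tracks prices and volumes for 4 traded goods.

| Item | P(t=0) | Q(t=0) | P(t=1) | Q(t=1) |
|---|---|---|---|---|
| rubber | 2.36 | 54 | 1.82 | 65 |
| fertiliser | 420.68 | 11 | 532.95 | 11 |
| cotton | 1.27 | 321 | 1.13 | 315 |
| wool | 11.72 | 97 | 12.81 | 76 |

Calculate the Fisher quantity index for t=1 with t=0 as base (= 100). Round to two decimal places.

Laspeyres component (base-period weights):
ΣP(t=0)Q(t=1) = 2.36×65 + 420.68×11 + 1.27×315 + 11.72×76 = 153.4 + 4627.48 + 400.05 + 890.72 = 6071.65
ΣP(t=0)Q(t=0) = 2.36×54 + 420.68×11 + 1.27×321 + 11.72×97 = 127.44 + 4627.48 + 407.67 + 1136.84 = 6299.43
L = 6071.65 / 6299.43 × 100 = 96.3841
Paasche component (current-period weights):
ΣP(t=1)Q(t=1) = 1.82×65 + 532.95×11 + 1.13×315 + 12.81×76 = 118.3 + 5862.45 + 355.95 + 973.56 = 7310.26
ΣP(t=1)Q(t=0) = 1.82×54 + 532.95×11 + 1.13×321 + 12.81×97 = 98.28 + 5862.45 + 362.73 + 1242.57 = 7566.03
P = 7310.26 / 7566.03 × 100 = 96.6195
Fisher = √(L × P) = √(96.3841 × 96.6195) = 96.5017

96.50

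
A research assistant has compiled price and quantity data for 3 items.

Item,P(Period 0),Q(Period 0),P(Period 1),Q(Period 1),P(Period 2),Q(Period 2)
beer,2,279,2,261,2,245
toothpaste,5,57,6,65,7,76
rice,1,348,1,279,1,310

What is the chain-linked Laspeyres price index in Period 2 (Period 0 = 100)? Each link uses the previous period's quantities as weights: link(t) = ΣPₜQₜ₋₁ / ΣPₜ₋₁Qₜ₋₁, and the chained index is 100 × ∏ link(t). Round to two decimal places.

Link Period 0→Period 1:
ΣP(Period 1)Q(Period 0) = 2×279 + 6×57 + 1×348 = 558 + 342 + 348 = 1248
ΣP(Period 0)Q(Period 0) = 2×279 + 5×57 + 1×348 = 558 + 285 + 348 = 1191
link = 1248/1191 = 1.047859
Link Period 1→Period 2:
ΣP(Period 2)Q(Period 1) = 2×261 + 7×65 + 1×279 = 522 + 455 + 279 = 1256
ΣP(Period 1)Q(Period 1) = 2×261 + 6×65 + 1×279 = 522 + 390 + 279 = 1191
link = 1256/1191 = 1.054576
Chained index = 100 × 1.047859 × 1.054576 = 110.5047

110.50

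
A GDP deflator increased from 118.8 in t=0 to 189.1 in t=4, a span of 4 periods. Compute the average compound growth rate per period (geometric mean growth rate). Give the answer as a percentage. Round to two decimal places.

12.32%

Growth factor = (189.1/118.8)^(1/4) = (1.591751)^(1/4) = 1.123230
Growth rate = 1.123230 − 1 = 0.123230 = 12.3230%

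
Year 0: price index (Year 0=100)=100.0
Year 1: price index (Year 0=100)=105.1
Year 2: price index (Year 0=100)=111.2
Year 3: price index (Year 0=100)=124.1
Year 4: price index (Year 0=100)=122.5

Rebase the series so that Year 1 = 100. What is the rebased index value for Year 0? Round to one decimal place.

Rebased(Year 0) = 100.0 / 105.1 × 100 = 95.1475

95.1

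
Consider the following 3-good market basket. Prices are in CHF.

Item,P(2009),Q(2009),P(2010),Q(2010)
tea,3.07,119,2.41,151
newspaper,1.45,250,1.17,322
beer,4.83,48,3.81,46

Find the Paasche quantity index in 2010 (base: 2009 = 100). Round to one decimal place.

Paasche quantity index uses current-period prices as weights.
ΣP(2010)·Q(2010) = 2.41×151 + 1.17×322 + 3.81×46 = 363.91 + 376.74 + 175.26 = 915.91
ΣP(2010)·Q(2009) = 2.41×119 + 1.17×250 + 3.81×48 = 286.79 + 292.5 + 182.88 = 762.17
Index = 915.91 / 762.17 × 100 = 120.1714

120.2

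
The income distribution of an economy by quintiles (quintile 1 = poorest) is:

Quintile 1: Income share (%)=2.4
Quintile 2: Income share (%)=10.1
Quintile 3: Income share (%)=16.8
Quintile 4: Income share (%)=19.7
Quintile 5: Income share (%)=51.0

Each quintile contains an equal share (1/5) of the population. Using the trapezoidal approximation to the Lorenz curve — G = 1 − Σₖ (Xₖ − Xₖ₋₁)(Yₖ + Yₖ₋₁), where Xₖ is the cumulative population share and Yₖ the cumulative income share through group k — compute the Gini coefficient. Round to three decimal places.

Cumulative income shares Yₖ: 0.0240, 0.1250, 0.2930, 0.4900, 1.0000
Σ (Xₖ−Xₖ₋₁)(Yₖ+Yₖ₋₁) = (1/5)(0.0240+0.0000) + (1/5)(0.1250+0.0240) + (1/5)(0.2930+0.1250) + (1/5)(0.4900+0.2930) + (1/5)(1.0000+0.4900)
  = 0.0048 + 0.0298 + 0.0836 + 0.1566 + 0.2980 = 0.5728
G = 1 − 0.5728 = 0.4272

0.427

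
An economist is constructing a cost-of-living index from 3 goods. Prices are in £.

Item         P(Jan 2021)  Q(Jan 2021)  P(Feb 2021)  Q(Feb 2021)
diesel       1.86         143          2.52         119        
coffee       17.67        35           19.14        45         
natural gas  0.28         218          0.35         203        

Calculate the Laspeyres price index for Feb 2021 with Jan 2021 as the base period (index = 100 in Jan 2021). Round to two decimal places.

Laspeyres price index uses base-period quantities as weights.
ΣP(Feb 2021)·Q(Jan 2021) = 2.52×143 + 19.14×35 + 0.35×218 = 360.36 + 669.9 + 76.3 = 1106.56
ΣP(Jan 2021)·Q(Jan 2021) = 1.86×143 + 17.67×35 + 0.28×218 = 265.98 + 618.45 + 61.04 = 945.47
Index = 1106.56 / 945.47 × 100 = 117.0381

117.04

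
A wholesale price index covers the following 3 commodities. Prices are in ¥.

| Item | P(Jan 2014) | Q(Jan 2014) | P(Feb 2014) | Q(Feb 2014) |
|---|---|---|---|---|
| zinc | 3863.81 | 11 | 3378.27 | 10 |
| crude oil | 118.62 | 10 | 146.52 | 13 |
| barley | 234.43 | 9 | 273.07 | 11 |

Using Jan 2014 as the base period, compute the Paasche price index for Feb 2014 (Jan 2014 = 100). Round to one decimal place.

Paasche price index uses current-period quantities as weights.
ΣP(Feb 2014)·Q(Feb 2014) = 3378.27×10 + 146.52×13 + 273.07×11 = 33782.7 + 1904.76 + 3003.77 = 38691.23
ΣP(Jan 2014)·Q(Feb 2014) = 3863.81×10 + 118.62×13 + 234.43×11 = 38638.1 + 1542.06 + 2578.73 = 42758.89
Index = 38691.23 / 42758.89 × 100 = 90.4870

90.5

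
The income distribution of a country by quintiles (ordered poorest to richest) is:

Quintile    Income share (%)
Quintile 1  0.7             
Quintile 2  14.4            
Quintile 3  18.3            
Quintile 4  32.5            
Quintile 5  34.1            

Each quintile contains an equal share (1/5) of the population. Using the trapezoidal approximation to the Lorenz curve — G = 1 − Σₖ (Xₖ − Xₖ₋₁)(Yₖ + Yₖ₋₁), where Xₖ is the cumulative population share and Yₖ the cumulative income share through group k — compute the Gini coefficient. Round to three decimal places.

0.340

Cumulative income shares Yₖ: 0.0070, 0.1510, 0.3340, 0.6590, 1.0000
Σ (Xₖ−Xₖ₋₁)(Yₖ+Yₖ₋₁) = (1/5)(0.0070+0.0000) + (1/5)(0.1510+0.0070) + (1/5)(0.3340+0.1510) + (1/5)(0.6590+0.3340) + (1/5)(1.0000+0.6590)
  = 0.0014 + 0.0316 + 0.0970 + 0.1986 + 0.3318 = 0.6604
G = 1 − 0.6604 = 0.3396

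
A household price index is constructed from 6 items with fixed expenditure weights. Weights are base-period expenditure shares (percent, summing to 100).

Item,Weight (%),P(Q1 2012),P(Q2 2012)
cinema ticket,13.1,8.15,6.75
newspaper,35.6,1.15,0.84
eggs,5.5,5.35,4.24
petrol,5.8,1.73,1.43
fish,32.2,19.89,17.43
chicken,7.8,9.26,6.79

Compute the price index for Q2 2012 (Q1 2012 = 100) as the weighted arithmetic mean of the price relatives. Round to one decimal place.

79.9

cinema ticket: 13.1 × (6.75/8.15) = 13.1 × 0.828221 = 10.8497
newspaper: 35.6 × (0.84/1.15) = 35.6 × 0.730435 = 26.0035
eggs: 5.5 × (4.24/5.35) = 5.5 × 0.792523 = 4.3589
petrol: 5.8 × (1.43/1.73) = 5.8 × 0.826590 = 4.7942
fish: 32.2 × (17.43/19.89) = 32.2 × 0.876320 = 28.2175
chicken: 7.8 × (6.79/9.26) = 7.8 × 0.733261 = 5.7194
Index = Σ wᵢ·(p₁ᵢ/p₀ᵢ) = 10.8497 + 26.0035 + 4.3589 + 4.7942 + 28.2175 + 5.7194 = 79.9432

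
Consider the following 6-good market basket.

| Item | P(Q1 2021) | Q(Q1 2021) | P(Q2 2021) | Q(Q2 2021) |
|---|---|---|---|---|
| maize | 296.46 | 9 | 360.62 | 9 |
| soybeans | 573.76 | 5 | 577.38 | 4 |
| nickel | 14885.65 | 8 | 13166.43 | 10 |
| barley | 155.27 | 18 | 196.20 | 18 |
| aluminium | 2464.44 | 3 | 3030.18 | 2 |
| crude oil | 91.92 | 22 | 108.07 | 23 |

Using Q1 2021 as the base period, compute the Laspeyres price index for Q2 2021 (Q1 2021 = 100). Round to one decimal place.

92.4

Laspeyres price index uses base-period quantities as weights.
ΣP(Q2 2021)·Q(Q1 2021) = 360.62×9 + 577.38×5 + 13166.43×8 + 196.20×18 + 3030.18×3 + 108.07×22 = 3245.58 + 2886.9 + 105331.44 + 3531.6 + 9090.54 + 2377.54 = 126463.6
ΣP(Q1 2021)·Q(Q1 2021) = 296.46×9 + 573.76×5 + 14885.65×8 + 155.27×18 + 2464.44×3 + 91.92×22 = 2668.14 + 2868.8 + 119085.2 + 2794.86 + 7393.32 + 2022.24 = 136832.56
Index = 126463.6 / 136832.56 × 100 = 92.4222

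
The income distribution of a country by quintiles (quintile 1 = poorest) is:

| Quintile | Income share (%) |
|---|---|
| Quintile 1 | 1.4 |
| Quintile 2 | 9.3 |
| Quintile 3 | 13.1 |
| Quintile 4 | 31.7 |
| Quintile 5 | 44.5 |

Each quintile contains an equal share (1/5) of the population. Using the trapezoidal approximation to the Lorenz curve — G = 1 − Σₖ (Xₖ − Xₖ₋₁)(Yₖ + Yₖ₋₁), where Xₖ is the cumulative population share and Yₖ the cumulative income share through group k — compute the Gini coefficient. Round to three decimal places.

Cumulative income shares Yₖ: 0.0140, 0.1070, 0.2380, 0.5550, 1.0000
Σ (Xₖ−Xₖ₋₁)(Yₖ+Yₖ₋₁) = (1/5)(0.0140+0.0000) + (1/5)(0.1070+0.0140) + (1/5)(0.2380+0.1070) + (1/5)(0.5550+0.2380) + (1/5)(1.0000+0.5550)
  = 0.0028 + 0.0242 + 0.0690 + 0.1586 + 0.3110 = 0.5656
G = 1 − 0.5656 = 0.4344

0.434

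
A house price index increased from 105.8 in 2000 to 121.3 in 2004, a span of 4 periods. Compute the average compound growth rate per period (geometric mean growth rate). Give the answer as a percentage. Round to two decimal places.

3.48%

Growth factor = (121.3/105.8)^(1/4) = (1.146503)^(1/4) = 1.034770
Growth rate = 1.034770 − 1 = 0.034770 = 3.4770%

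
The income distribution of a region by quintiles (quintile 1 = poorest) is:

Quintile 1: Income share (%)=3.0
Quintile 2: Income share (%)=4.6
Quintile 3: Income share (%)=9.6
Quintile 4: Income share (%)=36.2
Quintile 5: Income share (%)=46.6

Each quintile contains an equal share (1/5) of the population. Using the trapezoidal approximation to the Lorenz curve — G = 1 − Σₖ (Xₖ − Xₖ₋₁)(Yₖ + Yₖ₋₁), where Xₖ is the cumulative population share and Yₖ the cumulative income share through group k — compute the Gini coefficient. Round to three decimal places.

Cumulative income shares Yₖ: 0.0300, 0.0760, 0.1720, 0.5340, 1.0000
Σ (Xₖ−Xₖ₋₁)(Yₖ+Yₖ₋₁) = (1/5)(0.0300+0.0000) + (1/5)(0.0760+0.0300) + (1/5)(0.1720+0.0760) + (1/5)(0.5340+0.1720) + (1/5)(1.0000+0.5340)
  = 0.0060 + 0.0212 + 0.0496 + 0.1412 + 0.3068 = 0.5248
G = 1 − 0.5248 = 0.4752

0.475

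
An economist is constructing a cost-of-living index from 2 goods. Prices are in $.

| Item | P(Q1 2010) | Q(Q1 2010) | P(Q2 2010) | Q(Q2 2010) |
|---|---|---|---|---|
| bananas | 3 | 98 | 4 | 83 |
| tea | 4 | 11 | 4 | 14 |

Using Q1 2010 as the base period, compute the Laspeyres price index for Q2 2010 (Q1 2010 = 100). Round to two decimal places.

Laspeyres price index uses base-period quantities as weights.
ΣP(Q2 2010)·Q(Q1 2010) = 4×98 + 4×11 = 392 + 44 = 436
ΣP(Q1 2010)·Q(Q1 2010) = 3×98 + 4×11 = 294 + 44 = 338
Index = 436 / 338 × 100 = 128.9941

128.99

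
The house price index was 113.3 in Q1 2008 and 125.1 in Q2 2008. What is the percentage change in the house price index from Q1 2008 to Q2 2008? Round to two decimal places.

10.41%

Change = (125.1 − 113.3) / 113.3 × 100
       = 11.8 / 113.3 × 100 = 10.4148%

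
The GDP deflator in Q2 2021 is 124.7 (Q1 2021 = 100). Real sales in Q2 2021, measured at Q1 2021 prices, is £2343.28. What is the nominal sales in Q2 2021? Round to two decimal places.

Nominal = Real × (Index/100) = 2343.28 × (124.7/100)
        = 2343.28 × 1.247 = 2922.0702

2922.07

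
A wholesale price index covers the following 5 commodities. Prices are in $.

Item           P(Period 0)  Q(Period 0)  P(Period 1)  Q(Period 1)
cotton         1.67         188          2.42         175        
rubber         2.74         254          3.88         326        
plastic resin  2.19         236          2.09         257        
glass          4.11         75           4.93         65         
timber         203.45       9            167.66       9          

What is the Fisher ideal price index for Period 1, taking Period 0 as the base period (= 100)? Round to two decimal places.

Laspeyres component (base-period weights):
ΣP(Period 1)Q(Period 0) = 2.42×188 + 3.88×254 + 2.09×236 + 4.93×75 + 167.66×9 = 454.96 + 985.52 + 493.24 + 369.75 + 1508.94 = 3812.41
ΣP(Period 0)Q(Period 0) = 1.67×188 + 2.74×254 + 2.19×236 + 4.11×75 + 203.45×9 = 313.96 + 695.96 + 516.84 + 308.25 + 1831.05 = 3666.06
L = 3812.41 / 3666.06 × 100 = 103.9920
Paasche component (current-period weights):
ΣP(Period 1)Q(Period 1) = 2.42×175 + 3.88×326 + 2.09×257 + 4.93×65 + 167.66×9 = 423.5 + 1264.88 + 537.13 + 320.45 + 1508.94 = 4054.9
ΣP(Period 0)Q(Period 1) = 1.67×175 + 2.74×326 + 2.19×257 + 4.11×65 + 203.45×9 = 292.25 + 893.24 + 562.83 + 267.15 + 1831.05 = 3846.52
P = 4054.9 / 3846.52 × 100 = 105.4174
Fisher = √(L × P) = √(103.9920 × 105.4174) = 104.7023

104.70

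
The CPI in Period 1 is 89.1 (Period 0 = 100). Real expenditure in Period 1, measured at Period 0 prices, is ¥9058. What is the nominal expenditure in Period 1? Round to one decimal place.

8070.7

Nominal = Real × (Index/100) = 9058 × (89.1/100)
        = 9058 × 0.891 = 8070.6780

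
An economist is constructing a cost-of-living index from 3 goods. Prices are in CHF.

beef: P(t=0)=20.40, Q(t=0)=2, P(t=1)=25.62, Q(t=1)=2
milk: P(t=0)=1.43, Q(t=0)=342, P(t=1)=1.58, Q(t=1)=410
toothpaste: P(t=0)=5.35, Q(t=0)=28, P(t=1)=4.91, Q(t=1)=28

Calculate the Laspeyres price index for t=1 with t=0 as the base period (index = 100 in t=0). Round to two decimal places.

Laspeyres price index uses base-period quantities as weights.
ΣP(t=1)·Q(t=0) = 25.62×2 + 1.58×342 + 4.91×28 = 51.24 + 540.36 + 137.48 = 729.08
ΣP(t=0)·Q(t=0) = 20.40×2 + 1.43×342 + 5.35×28 = 40.8 + 489.06 + 149.8 = 679.66
Index = 729.08 / 679.66 × 100 = 107.2713

107.27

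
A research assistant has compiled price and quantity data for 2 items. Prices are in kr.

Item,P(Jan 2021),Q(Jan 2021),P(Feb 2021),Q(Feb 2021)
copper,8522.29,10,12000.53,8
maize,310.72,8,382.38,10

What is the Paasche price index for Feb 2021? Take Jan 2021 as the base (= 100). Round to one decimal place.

140.0

Paasche price index uses current-period quantities as weights.
ΣP(Feb 2021)·Q(Feb 2021) = 12000.53×8 + 382.38×10 = 96004.24 + 3823.8 = 99828.04
ΣP(Jan 2021)·Q(Feb 2021) = 8522.29×8 + 310.72×10 = 68178.32 + 3107.2 = 71285.52
Index = 99828.04 / 71285.52 × 100 = 140.0397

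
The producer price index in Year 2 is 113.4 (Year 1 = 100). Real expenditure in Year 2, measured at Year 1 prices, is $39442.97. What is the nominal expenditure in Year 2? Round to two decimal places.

Nominal = Real × (Index/100) = 39442.97 × (113.4/100)
        = 39442.97 × 1.134 = 44728.3280

44728.33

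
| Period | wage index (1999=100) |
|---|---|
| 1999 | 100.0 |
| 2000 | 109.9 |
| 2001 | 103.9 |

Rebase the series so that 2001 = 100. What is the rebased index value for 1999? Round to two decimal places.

96.25

Rebased(1999) = 100.0 / 103.9 × 100 = 96.2464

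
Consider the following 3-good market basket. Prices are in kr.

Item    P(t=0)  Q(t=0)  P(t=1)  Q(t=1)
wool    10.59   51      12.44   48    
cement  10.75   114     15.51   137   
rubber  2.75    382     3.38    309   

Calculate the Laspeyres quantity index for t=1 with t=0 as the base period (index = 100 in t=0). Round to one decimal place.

100.5

Laspeyres quantity index uses base-period prices as weights.
ΣP(t=0)·Q(t=1) = 10.59×48 + 10.75×137 + 2.75×309 = 508.32 + 1472.75 + 849.75 = 2830.82
ΣP(t=0)·Q(t=0) = 10.59×51 + 10.75×114 + 2.75×382 = 540.09 + 1225.5 + 1050.5 = 2816.09
Index = 2830.82 / 2816.09 × 100 = 100.5231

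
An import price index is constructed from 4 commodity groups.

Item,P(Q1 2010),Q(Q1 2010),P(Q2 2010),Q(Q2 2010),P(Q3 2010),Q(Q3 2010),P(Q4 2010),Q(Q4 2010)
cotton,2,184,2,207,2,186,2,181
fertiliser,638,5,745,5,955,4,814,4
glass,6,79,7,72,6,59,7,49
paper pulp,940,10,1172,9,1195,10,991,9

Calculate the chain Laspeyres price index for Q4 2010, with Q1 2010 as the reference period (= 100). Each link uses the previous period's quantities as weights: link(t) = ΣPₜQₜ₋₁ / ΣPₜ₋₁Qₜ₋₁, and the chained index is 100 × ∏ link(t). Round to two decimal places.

111.08

Link Q1 2010→Q2 2010:
ΣP(Q2 2010)Q(Q1 2010) = 2×184 + 745×5 + 7×79 + 1172×10 = 368 + 3725 + 553 + 11720 = 16366
ΣP(Q1 2010)Q(Q1 2010) = 2×184 + 638×5 + 6×79 + 940×10 = 368 + 3190 + 474 + 9400 = 13432
link = 16366/13432 = 1.218434
Link Q2 2010→Q3 2010:
ΣP(Q3 2010)Q(Q2 2010) = 2×207 + 955×5 + 6×72 + 1195×9 = 414 + 4775 + 432 + 10755 = 16376
ΣP(Q2 2010)Q(Q2 2010) = 2×207 + 745×5 + 7×72 + 1172×9 = 414 + 3725 + 504 + 10548 = 15191
link = 16376/15191 = 1.078007
Link Q3 2010→Q4 2010:
ΣP(Q4 2010)Q(Q3 2010) = 2×186 + 814×4 + 7×59 + 991×10 = 372 + 3256 + 413 + 9910 = 13951
ΣP(Q3 2010)Q(Q3 2010) = 2×186 + 955×4 + 6×59 + 1195×10 = 372 + 3820 + 354 + 11950 = 16496
link = 13951/16496 = 0.845720
Chained index = 100 × 1.218434 × 1.078007 × 0.845720 = 111.0836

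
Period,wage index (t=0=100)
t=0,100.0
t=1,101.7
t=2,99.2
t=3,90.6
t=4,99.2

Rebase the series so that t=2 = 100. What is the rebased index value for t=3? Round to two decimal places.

Rebased(t=3) = 90.6 / 99.2 × 100 = 91.3306

91.33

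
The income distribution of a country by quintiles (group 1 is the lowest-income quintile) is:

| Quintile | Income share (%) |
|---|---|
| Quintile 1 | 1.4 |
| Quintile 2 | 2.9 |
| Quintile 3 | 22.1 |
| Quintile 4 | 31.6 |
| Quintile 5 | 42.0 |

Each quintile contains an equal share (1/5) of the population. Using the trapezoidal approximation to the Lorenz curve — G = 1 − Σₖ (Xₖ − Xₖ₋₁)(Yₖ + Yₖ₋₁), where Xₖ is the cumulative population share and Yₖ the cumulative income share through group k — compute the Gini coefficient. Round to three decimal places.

0.440

Cumulative income shares Yₖ: 0.0140, 0.0430, 0.2640, 0.5800, 1.0000
Σ (Xₖ−Xₖ₋₁)(Yₖ+Yₖ₋₁) = (1/5)(0.0140+0.0000) + (1/5)(0.0430+0.0140) + (1/5)(0.2640+0.0430) + (1/5)(0.5800+0.2640) + (1/5)(1.0000+0.5800)
  = 0.0028 + 0.0114 + 0.0614 + 0.1688 + 0.3160 = 0.5604
G = 1 − 0.5604 = 0.4396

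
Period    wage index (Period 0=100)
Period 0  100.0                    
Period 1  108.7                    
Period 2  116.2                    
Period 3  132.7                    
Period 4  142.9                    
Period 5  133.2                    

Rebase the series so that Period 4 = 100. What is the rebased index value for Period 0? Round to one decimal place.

Rebased(Period 0) = 100.0 / 142.9 × 100 = 69.9790

70.0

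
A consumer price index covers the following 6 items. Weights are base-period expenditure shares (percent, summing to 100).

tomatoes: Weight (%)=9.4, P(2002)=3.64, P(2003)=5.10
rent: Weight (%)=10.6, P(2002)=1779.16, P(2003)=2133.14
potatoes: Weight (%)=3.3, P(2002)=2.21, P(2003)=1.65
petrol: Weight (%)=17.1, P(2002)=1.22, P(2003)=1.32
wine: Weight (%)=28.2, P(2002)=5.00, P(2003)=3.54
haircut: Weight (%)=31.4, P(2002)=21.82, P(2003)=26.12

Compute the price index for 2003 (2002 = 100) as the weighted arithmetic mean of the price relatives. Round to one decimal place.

104.4

tomatoes: 9.4 × (5.10/3.64) = 9.4 × 1.401099 = 13.1703
rent: 10.6 × (2133.14/1779.16) = 10.6 × 1.198959 = 12.7090
potatoes: 3.3 × (1.65/2.21) = 3.3 × 0.746606 = 2.4638
petrol: 17.1 × (1.32/1.22) = 17.1 × 1.081967 = 18.5016
wine: 28.2 × (3.54/5.00) = 28.2 × 0.708000 = 19.9656
haircut: 31.4 × (26.12/21.82) = 31.4 × 1.197067 = 37.5879
Index = Σ wᵢ·(p₁ᵢ/p₀ᵢ) = 13.1703 + 12.7090 + 2.4638 + 18.5016 + 19.9656 + 37.5879 = 104.3982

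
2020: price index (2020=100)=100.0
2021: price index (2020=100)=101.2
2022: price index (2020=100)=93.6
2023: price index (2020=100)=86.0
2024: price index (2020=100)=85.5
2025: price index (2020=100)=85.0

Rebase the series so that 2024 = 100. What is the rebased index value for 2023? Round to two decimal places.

Rebased(2023) = 86.0 / 85.5 × 100 = 100.5848

100.58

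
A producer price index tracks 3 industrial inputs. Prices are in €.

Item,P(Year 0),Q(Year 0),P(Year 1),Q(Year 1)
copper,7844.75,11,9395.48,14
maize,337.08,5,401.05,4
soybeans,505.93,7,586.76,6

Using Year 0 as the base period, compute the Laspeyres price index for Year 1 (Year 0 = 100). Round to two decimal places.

119.61

Laspeyres price index uses base-period quantities as weights.
ΣP(Year 1)·Q(Year 0) = 9395.48×11 + 401.05×5 + 586.76×7 = 103350.28 + 2005.25 + 4107.32 = 109462.85
ΣP(Year 0)·Q(Year 0) = 7844.75×11 + 337.08×5 + 505.93×7 = 86292.25 + 1685.4 + 3541.51 = 91519.16
Index = 109462.85 / 91519.16 × 100 = 119.6065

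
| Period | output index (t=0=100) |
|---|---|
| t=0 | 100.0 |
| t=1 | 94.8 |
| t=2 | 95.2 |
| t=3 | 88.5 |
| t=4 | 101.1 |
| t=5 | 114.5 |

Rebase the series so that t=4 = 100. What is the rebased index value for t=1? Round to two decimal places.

Rebased(t=1) = 94.8 / 101.1 × 100 = 93.7685

93.77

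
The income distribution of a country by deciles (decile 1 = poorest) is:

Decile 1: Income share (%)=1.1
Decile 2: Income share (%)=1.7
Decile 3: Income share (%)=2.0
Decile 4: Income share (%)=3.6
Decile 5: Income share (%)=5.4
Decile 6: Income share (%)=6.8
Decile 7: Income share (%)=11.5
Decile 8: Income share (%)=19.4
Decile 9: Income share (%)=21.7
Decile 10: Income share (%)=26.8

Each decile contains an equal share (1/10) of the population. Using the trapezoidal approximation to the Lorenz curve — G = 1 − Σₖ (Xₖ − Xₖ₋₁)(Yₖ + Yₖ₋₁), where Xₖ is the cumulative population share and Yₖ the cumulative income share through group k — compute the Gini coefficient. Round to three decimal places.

Cumulative income shares Yₖ: 0.0110, 0.0280, 0.0480, 0.0840, 0.1380, 0.2060, 0.3210, 0.5150, 0.7320, 1.0000
Σ (Xₖ−Xₖ₋₁)(Yₖ+Yₖ₋₁) = (1/10)(0.0110+0.0000) + (1/10)(0.0280+0.0110) + (1/10)(0.0480+0.0280) + (1/10)(0.0840+0.0480) + (1/10)(0.1380+0.0840) + (1/10)(0.2060+0.1380) + (1/10)(0.3210+0.2060) + (1/10)(0.5150+0.3210) + (1/10)(0.7320+0.5150) + (1/10)(1.0000+0.7320)
  = 0.0011 + 0.0039 + 0.0076 + 0.0132 + 0.0222 + 0.0344 + 0.0527 + 0.0836 + 0.1247 + 0.1732 = 0.5166
G = 1 − 0.5166 = 0.4834

0.483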